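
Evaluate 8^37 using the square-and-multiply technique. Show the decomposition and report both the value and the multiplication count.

Computing 8^37 by squaring (build up from 8^1; each line after the first costs one multiplication):

8^1 = 8
8^2 = (8^1)^2 = 8^2 = 64
8^4 = (8^2)^2 = 64^2 = 4096
8^8 = (8^4)^2 = 4096^2 = 16777216
8^9 = 8 * 8^8 = 8 * 16777216 = 134217728
8^18 = (8^9)^2 = 134217728^2 = 18014398509481984
8^36 = (8^18)^2 = 18014398509481984^2 = 324518553658426726783156020576256
8^37 = 8 * 8^36 = 8 * 324518553658426726783156020576256 = 2596148429267413814265248164610048

Result: 2596148429267413814265248164610048
Multiplications needed: 7 (7 lines after 8^1)

8^37 = 2596148429267413814265248164610048. Using exponentiation by squaring, this requires 7 multiplications. The key idea: if the exponent is even, square the half-power; if odd, multiply by the base once.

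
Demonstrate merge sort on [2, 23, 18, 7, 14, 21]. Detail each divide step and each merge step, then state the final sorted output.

Merge sort trace:

Split: [2, 23, 18, 7, 14, 21] -> [2, 23, 18] and [7, 14, 21]
  Split: [2, 23, 18] -> [2] and [23, 18]
    Split: [23, 18] -> [23] and [18]
    Merge: [23] + [18] -> [18, 23]
  Merge: [2] + [18, 23] -> [2, 18, 23]
  Split: [7, 14, 21] -> [7] and [14, 21]
    Split: [14, 21] -> [14] and [21]
    Merge: [14] + [21] -> [14, 21]
  Merge: [7] + [14, 21] -> [7, 14, 21]
Merge: [2, 18, 23] + [7, 14, 21] -> [2, 7, 14, 18, 21, 23]

Final sorted array: [2, 7, 14, 18, 21, 23]

The merge sort proceeds by recursively splitting the array and merging sorted halves.
After all merges, the sorted array is [2, 7, 14, 18, 21, 23].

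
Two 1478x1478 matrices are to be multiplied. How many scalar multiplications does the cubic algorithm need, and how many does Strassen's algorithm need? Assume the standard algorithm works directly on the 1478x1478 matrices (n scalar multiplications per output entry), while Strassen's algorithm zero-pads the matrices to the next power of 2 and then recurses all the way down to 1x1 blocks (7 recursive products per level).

Matrix multiplication for 1478x1478 matrices:

Strassen's algorithm requires power-of-2 dimensions. Pad 1478x1478 to 2048x2048 (next power of 2).

Standard algorithm: 1478^3 = 3228667352 multiplications
Strassen's algorithm: 7^(log2(2048)) = 7^11 = 1977326743 multiplications
Savings: 3228667352 - 1977326743 = 1251340609 multiplications

Standard: 3228667352 multiplications (1478^3). Strassen: 1977326743 multiplications (7^11, after padding to 2048x2048). Strassen reduces 8 recursive multiplications to 7 at each level.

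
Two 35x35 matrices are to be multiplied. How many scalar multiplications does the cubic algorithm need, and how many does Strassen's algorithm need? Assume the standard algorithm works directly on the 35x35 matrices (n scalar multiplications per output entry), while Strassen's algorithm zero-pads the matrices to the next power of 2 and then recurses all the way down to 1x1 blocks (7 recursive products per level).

Matrix multiplication for 35x35 matrices:

Strassen's algorithm requires power-of-2 dimensions. Pad 35x35 to 64x64 (next power of 2).

Standard algorithm: 35^3 = 42875 multiplications
Strassen's algorithm: 7^(log2(64)) = 7^6 = 117649 multiplications
Difference: 42875 - 117649 = -74774 (Strassen uses MORE here due to padding overhead — for small or just-over-power-of-2 n, padding can outweigh the per-level savings)

Standard: 42875 multiplications (35^3). Strassen: 117649 multiplications (7^6, after padding to 64x64). Strassen reduces 8 recursive multiplications to 7 at each level.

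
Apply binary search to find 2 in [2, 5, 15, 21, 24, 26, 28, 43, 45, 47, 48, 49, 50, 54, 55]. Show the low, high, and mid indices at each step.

Binary search for 2 in [2, 5, 15, 21, 24, 26, 28, 43, 45, 47, 48, 49, 50, 54, 55]:

lo=0, hi=14, mid=7, arr[mid]=43 -> 43 > 2, search left half
lo=0, hi=6, mid=3, arr[mid]=21 -> 21 > 2, search left half
lo=0, hi=2, mid=1, arr[mid]=5 -> 5 > 2, search left half
lo=0, hi=0, mid=0, arr[mid]=2 -> Found target at index 0!

Binary search finds 2 at index 0 after 4 comparisons. The search repeatedly halves the search space by comparing with the middle element.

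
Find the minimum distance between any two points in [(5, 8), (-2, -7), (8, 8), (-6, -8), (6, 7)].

Computing all pairwise distances among 5 points:

d((5, 8), (-2, -7)) = 16.5529
d((5, 8), (8, 8)) = 3.0
d((5, 8), (-6, -8)) = 19.4165
d((5, 8), (6, 7)) = 1.4142 <-- minimum
d((-2, -7), (8, 8)) = 18.0278
d((-2, -7), (-6, -8)) = 4.1231
d((-2, -7), (6, 7)) = 16.1245
d((8, 8), (-6, -8)) = 21.2603
d((8, 8), (6, 7)) = 2.2361
d((-6, -8), (6, 7)) = 19.2094

Closest pair: (5, 8) and (6, 7) with distance 1.4142

The closest pair is (5, 8) and (6, 7) with Euclidean distance 1.4142. For 5 points, brute-force pairwise comparison is shown above. For large n, the divide-and-conquer algorithm (sort by x, recurse on halves, check the dividing strip) achieves O(n log n).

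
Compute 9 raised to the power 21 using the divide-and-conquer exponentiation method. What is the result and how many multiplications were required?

Computing 9^21 by squaring (build up from 9^1; each line after the first costs one multiplication):

9^1 = 9
9^2 = (9^1)^2 = 9^2 = 81
9^4 = (9^2)^2 = 81^2 = 6561
9^5 = 9 * 9^4 = 9 * 6561 = 59049
9^10 = (9^5)^2 = 59049^2 = 3486784401
9^20 = (9^10)^2 = 3486784401^2 = 12157665459056928801
9^21 = 9 * 9^20 = 9 * 12157665459056928801 = 109418989131512359209

Result: 109418989131512359209
Multiplications needed: 6 (6 lines after 9^1)

9^21 = 109418989131512359209. Using exponentiation by squaring, this requires 6 multiplications. The key idea: if the exponent is even, square the half-power; if odd, multiply by the base once.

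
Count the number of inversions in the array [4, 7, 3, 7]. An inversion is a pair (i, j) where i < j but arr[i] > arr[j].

Finding inversions in [4, 7, 3, 7]:

(0, 2): arr[0]=4 > arr[2]=3
(1, 2): arr[1]=7 > arr[2]=3

Total inversions: 2

The array has 2 inversion(s): (0,2), (1,2). Each pair (i,j) satisfies i < j and arr[i] > arr[j].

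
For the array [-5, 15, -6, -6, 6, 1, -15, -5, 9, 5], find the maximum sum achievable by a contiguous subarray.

Using Kadane's algorithm on [-5, 15, -6, -6, 6, 1, -15, -5, 9, 5]:

Scanning through the array:
Position 1 (value 15): max_ending_here = 15, max_so_far = 15
Position 2 (value -6): max_ending_here = 9, max_so_far = 15
Position 3 (value -6): max_ending_here = 3, max_so_far = 15
Position 4 (value 6): max_ending_here = 9, max_so_far = 15
Position 5 (value 1): max_ending_here = 10, max_so_far = 15
Position 6 (value -15): max_ending_here = -5, max_so_far = 15
Position 7 (value -5): max_ending_here = -5, max_so_far = 15
Position 8 (value 9): max_ending_here = 9, max_so_far = 15
Position 9 (value 5): max_ending_here = 14, max_so_far = 15

Maximum subarray: [15]
Maximum sum: 15

The maximum subarray is [15] with sum 15. This subarray runs from index 1 to index 1.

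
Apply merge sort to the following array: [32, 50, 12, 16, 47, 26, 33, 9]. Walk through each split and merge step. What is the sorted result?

Merge sort trace:

Split: [32, 50, 12, 16, 47, 26, 33, 9] -> [32, 50, 12, 16] and [47, 26, 33, 9]
  Split: [32, 50, 12, 16] -> [32, 50] and [12, 16]
    Split: [32, 50] -> [32] and [50]
    Merge: [32] + [50] -> [32, 50]
    Split: [12, 16] -> [12] and [16]
    Merge: [12] + [16] -> [12, 16]
  Merge: [32, 50] + [12, 16] -> [12, 16, 32, 50]
  Split: [47, 26, 33, 9] -> [47, 26] and [33, 9]
    Split: [47, 26] -> [47] and [26]
    Merge: [47] + [26] -> [26, 47]
    Split: [33, 9] -> [33] and [9]
    Merge: [33] + [9] -> [9, 33]
  Merge: [26, 47] + [9, 33] -> [9, 26, 33, 47]
Merge: [12, 16, 32, 50] + [9, 26, 33, 47] -> [9, 12, 16, 26, 32, 33, 47, 50]

Final sorted array: [9, 12, 16, 26, 32, 33, 47, 50]

The merge sort proceeds by recursively splitting the array and merging sorted halves.
After all merges, the sorted array is [9, 12, 16, 26, 32, 33, 47, 50].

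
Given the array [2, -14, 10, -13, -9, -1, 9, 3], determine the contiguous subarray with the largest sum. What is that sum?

Using Kadane's algorithm on [2, -14, 10, -13, -9, -1, 9, 3]:

Scanning through the array:
Position 1 (value -14): max_ending_here = -12, max_so_far = 2
Position 2 (value 10): max_ending_here = 10, max_so_far = 10
Position 3 (value -13): max_ending_here = -3, max_so_far = 10
Position 4 (value -9): max_ending_here = -9, max_so_far = 10
Position 5 (value -1): max_ending_here = -1, max_so_far = 10
Position 6 (value 9): max_ending_here = 9, max_so_far = 10
Position 7 (value 3): max_ending_here = 12, max_so_far = 12

Maximum subarray: [9, 3]
Maximum sum: 12

The maximum subarray is [9, 3] with sum 12. This subarray runs from index 6 to index 7.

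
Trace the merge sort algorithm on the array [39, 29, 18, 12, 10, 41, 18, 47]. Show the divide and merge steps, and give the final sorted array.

Merge sort trace:

Split: [39, 29, 18, 12, 10, 41, 18, 47] -> [39, 29, 18, 12] and [10, 41, 18, 47]
  Split: [39, 29, 18, 12] -> [39, 29] and [18, 12]
    Split: [39, 29] -> [39] and [29]
    Merge: [39] + [29] -> [29, 39]
    Split: [18, 12] -> [18] and [12]
    Merge: [18] + [12] -> [12, 18]
  Merge: [29, 39] + [12, 18] -> [12, 18, 29, 39]
  Split: [10, 41, 18, 47] -> [10, 41] and [18, 47]
    Split: [10, 41] -> [10] and [41]
    Merge: [10] + [41] -> [10, 41]
    Split: [18, 47] -> [18] and [47]
    Merge: [18] + [47] -> [18, 47]
  Merge: [10, 41] + [18, 47] -> [10, 18, 41, 47]
Merge: [12, 18, 29, 39] + [10, 18, 41, 47] -> [10, 12, 18, 18, 29, 39, 41, 47]

Final sorted array: [10, 12, 18, 18, 29, 39, 41, 47]

The merge sort proceeds by recursively splitting the array and merging sorted halves.
After all merges, the sorted array is [10, 12, 18, 18, 29, 39, 41, 47].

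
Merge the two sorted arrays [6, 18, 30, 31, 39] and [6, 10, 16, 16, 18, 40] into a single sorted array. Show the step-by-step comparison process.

Merging process:

Compare 6 vs 6: take 6 from left. Merged: [6]
Compare 18 vs 6: take 6 from right. Merged: [6, 6]
Compare 18 vs 10: take 10 from right. Merged: [6, 6, 10]
Compare 18 vs 16: take 16 from right. Merged: [6, 6, 10, 16]
Compare 18 vs 16: take 16 from right. Merged: [6, 6, 10, 16, 16]
Compare 18 vs 18: take 18 from left. Merged: [6, 6, 10, 16, 16, 18]
Compare 30 vs 18: take 18 from right. Merged: [6, 6, 10, 16, 16, 18, 18]
Compare 30 vs 40: take 30 from left. Merged: [6, 6, 10, 16, 16, 18, 18, 30]
Compare 31 vs 40: take 31 from left. Merged: [6, 6, 10, 16, 16, 18, 18, 30, 31]
Compare 39 vs 40: take 39 from left. Merged: [6, 6, 10, 16, 16, 18, 18, 30, 31, 39]
Append remaining from right: [40]. Merged: [6, 6, 10, 16, 16, 18, 18, 30, 31, 39, 40]

Final merged array: [6, 6, 10, 16, 16, 18, 18, 30, 31, 39, 40]
Total comparisons: 10

The merged array is [6, 6, 10, 16, 16, 18, 18, 30, 31, 39, 40], requiring 10 comparisons. The merge step runs in O(n) time where n is the total number of elements.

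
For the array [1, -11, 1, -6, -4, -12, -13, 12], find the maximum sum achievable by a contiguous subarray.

Using Kadane's algorithm on [1, -11, 1, -6, -4, -12, -13, 12]:

Scanning through the array:
Position 1 (value -11): max_ending_here = -10, max_so_far = 1
Position 2 (value 1): max_ending_here = 1, max_so_far = 1
Position 3 (value -6): max_ending_here = -5, max_so_far = 1
Position 4 (value -4): max_ending_here = -4, max_so_far = 1
Position 5 (value -12): max_ending_here = -12, max_so_far = 1
Position 6 (value -13): max_ending_here = -13, max_so_far = 1
Position 7 (value 12): max_ending_here = 12, max_so_far = 12

Maximum subarray: [12]
Maximum sum: 12

The maximum subarray is [12] with sum 12. This subarray runs from index 7 to index 7.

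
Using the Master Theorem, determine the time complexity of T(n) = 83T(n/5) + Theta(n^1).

Master Theorem for T(n) = 83T(n/5) + O(n^1):

a = 83, b = 5, c = 1
log_b(a) = log_5(83) = 2.7456

Case 1: c = 1 < log_5(83) = 2.7456
T(n) = O(n^(log_5 83))

For T(n) = 83T(n/5) + O(n^1): log_5(83) = 2.7456. This is Case 1 of the Master Theorem (c < log_b(a), work dominated by leaves), giving O(n^(log_5 83)).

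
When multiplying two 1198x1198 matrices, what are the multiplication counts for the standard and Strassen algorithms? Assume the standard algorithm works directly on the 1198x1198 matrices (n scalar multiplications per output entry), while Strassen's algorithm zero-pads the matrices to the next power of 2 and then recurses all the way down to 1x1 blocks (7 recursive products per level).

Matrix multiplication for 1198x1198 matrices:

Strassen's algorithm requires power-of-2 dimensions. Pad 1198x1198 to 2048x2048 (next power of 2).

Standard algorithm: 1198^3 = 1719374392 multiplications
Strassen's algorithm: 7^(log2(2048)) = 7^11 = 1977326743 multiplications
Difference: 1719374392 - 1977326743 = -257952351 (Strassen uses MORE here due to padding overhead — for small or just-over-power-of-2 n, padding can outweigh the per-level savings)

Standard: 1719374392 multiplications (1198^3). Strassen: 1977326743 multiplications (7^11, after padding to 2048x2048). Strassen reduces 8 recursive multiplications to 7 at each level.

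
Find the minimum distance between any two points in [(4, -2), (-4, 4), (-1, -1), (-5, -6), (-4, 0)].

Computing all pairwise distances among 5 points:

d((4, -2), (-4, 4)) = 10.0
d((4, -2), (-1, -1)) = 5.099
d((4, -2), (-5, -6)) = 9.8489
d((4, -2), (-4, 0)) = 8.2462
d((-4, 4), (-1, -1)) = 5.831
d((-4, 4), (-5, -6)) = 10.0499
d((-4, 4), (-4, 0)) = 4.0
d((-1, -1), (-5, -6)) = 6.4031
d((-1, -1), (-4, 0)) = 3.1623 <-- minimum
d((-5, -6), (-4, 0)) = 6.0828

Closest pair: (-1, -1) and (-4, 0) with distance 3.1623

The closest pair is (-1, -1) and (-4, 0) with Euclidean distance 3.1623. For 5 points, brute-force pairwise comparison is shown above. For large n, the divide-and-conquer algorithm (sort by x, recurse on halves, check the dividing strip) achieves O(n log n).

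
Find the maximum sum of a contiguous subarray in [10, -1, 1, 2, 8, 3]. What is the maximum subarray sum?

Using Kadane's algorithm on [10, -1, 1, 2, 8, 3]:

Scanning through the array:
Position 1 (value -1): max_ending_here = 9, max_so_far = 10
Position 2 (value 1): max_ending_here = 10, max_so_far = 10
Position 3 (value 2): max_ending_here = 12, max_so_far = 12
Position 4 (value 8): max_ending_here = 20, max_so_far = 20
Position 5 (value 3): max_ending_here = 23, max_so_far = 23

Maximum subarray: [10, -1, 1, 2, 8, 3]
Maximum sum: 23

The maximum subarray is [10, -1, 1, 2, 8, 3] with sum 23. This subarray runs from index 0 to index 5.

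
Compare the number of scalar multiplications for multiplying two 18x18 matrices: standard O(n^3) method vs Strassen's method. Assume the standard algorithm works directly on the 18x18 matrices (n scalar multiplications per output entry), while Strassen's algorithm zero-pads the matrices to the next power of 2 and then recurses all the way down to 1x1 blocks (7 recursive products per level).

Matrix multiplication for 18x18 matrices:

Strassen's algorithm requires power-of-2 dimensions. Pad 18x18 to 32x32 (next power of 2).

Standard algorithm: 18^3 = 5832 multiplications
Strassen's algorithm: 7^(log2(32)) = 7^5 = 16807 multiplications
Difference: 5832 - 16807 = -10975 (Strassen uses MORE here due to padding overhead — for small or just-over-power-of-2 n, padding can outweigh the per-level savings)

Standard: 5832 multiplications (18^3). Strassen: 16807 multiplications (7^5, after padding to 32x32). Strassen reduces 8 recursive multiplications to 7 at each level.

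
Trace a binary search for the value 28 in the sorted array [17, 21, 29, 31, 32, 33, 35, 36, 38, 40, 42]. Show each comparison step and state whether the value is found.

Binary search for 28 in [17, 21, 29, 31, 32, 33, 35, 36, 38, 40, 42]:

lo=0, hi=10, mid=5, arr[mid]=33 -> 33 > 28, search left half
lo=0, hi=4, mid=2, arr[mid]=29 -> 29 > 28, search left half
lo=0, hi=1, mid=0, arr[mid]=17 -> 17 < 28, search right half
lo=1, hi=1, mid=1, arr[mid]=21 -> 21 < 28, search right half
lo=2 > hi=1, target 28 not found

Binary search determines that 28 is not in the array after 4 comparisons. The search space was exhausted without finding the target.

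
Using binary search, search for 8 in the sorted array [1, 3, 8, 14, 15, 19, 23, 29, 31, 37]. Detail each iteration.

Binary search for 8 in [1, 3, 8, 14, 15, 19, 23, 29, 31, 37]:

lo=0, hi=9, mid=4, arr[mid]=15 -> 15 > 8, search left half
lo=0, hi=3, mid=1, arr[mid]=3 -> 3 < 8, search right half
lo=2, hi=3, mid=2, arr[mid]=8 -> Found target at index 2!

Binary search finds 8 at index 2 after 3 comparisons. The search repeatedly halves the search space by comparing with the middle element.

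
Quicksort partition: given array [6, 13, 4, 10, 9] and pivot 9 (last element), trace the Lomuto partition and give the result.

Lomuto partition with pivot = 9:

Initial array: [6, 13, 4, 10, 9]

arr[0]=6 <= 9: swap with position 0, array becomes [6, 13, 4, 10, 9]
arr[1]=13 > 9: no swap
arr[2]=4 <= 9: swap with position 1, array becomes [6, 4, 13, 10, 9]
arr[3]=10 > 9: no swap

Place pivot at position 2: [6, 4, 9, 10, 13]
Pivot position: 2

After partitioning with pivot 9, the array becomes [6, 4, 9, 10, 13]. The pivot is placed at index 2. All elements to the left of the pivot are <= 9, and all elements to the right are > 9.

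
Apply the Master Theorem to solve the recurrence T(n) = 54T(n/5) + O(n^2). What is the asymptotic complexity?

Master Theorem for T(n) = 54T(n/5) + O(n^2):

a = 54, b = 5, c = 2
log_b(a) = log_5(54) = 2.4785

Case 1: c = 2 < log_5(54) = 2.4785
T(n) = O(n^(log_5 54))

For T(n) = 54T(n/5) + O(n^2): log_5(54) = 2.4785. This is Case 1 of the Master Theorem (c < log_b(a), work dominated by leaves), giving O(n^(log_5 54)).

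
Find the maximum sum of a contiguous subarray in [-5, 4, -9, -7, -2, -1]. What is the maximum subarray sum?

Using Kadane's algorithm on [-5, 4, -9, -7, -2, -1]:

Scanning through the array:
Position 1 (value 4): max_ending_here = 4, max_so_far = 4
Position 2 (value -9): max_ending_here = -5, max_so_far = 4
Position 3 (value -7): max_ending_here = -7, max_so_far = 4
Position 4 (value -2): max_ending_here = -2, max_so_far = 4
Position 5 (value -1): max_ending_here = -1, max_so_far = 4

Maximum subarray: [4]
Maximum sum: 4

The maximum subarray is [4] with sum 4. This subarray runs from index 1 to index 1.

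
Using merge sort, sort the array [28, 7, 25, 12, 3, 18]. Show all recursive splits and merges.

Merge sort trace:

Split: [28, 7, 25, 12, 3, 18] -> [28, 7, 25] and [12, 3, 18]
  Split: [28, 7, 25] -> [28] and [7, 25]
    Split: [7, 25] -> [7] and [25]
    Merge: [7] + [25] -> [7, 25]
  Merge: [28] + [7, 25] -> [7, 25, 28]
  Split: [12, 3, 18] -> [12] and [3, 18]
    Split: [3, 18] -> [3] and [18]
    Merge: [3] + [18] -> [3, 18]
  Merge: [12] + [3, 18] -> [3, 12, 18]
Merge: [7, 25, 28] + [3, 12, 18] -> [3, 7, 12, 18, 25, 28]

Final sorted array: [3, 7, 12, 18, 25, 28]

The merge sort proceeds by recursively splitting the array and merging sorted halves.
After all merges, the sorted array is [3, 7, 12, 18, 25, 28].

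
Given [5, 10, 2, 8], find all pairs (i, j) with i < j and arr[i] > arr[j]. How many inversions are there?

Finding inversions in [5, 10, 2, 8]:

(0, 2): arr[0]=5 > arr[2]=2
(1, 2): arr[1]=10 > arr[2]=2
(1, 3): arr[1]=10 > arr[3]=8

Total inversions: 3

The array has 3 inversion(s): (0,2), (1,2), (1,3). Each pair (i,j) satisfies i < j and arr[i] > arr[j].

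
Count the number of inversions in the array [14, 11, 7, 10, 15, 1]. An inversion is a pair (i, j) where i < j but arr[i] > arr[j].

Finding inversions in [14, 11, 7, 10, 15, 1]:

(0, 1): arr[0]=14 > arr[1]=11
(0, 2): arr[0]=14 > arr[2]=7
(0, 3): arr[0]=14 > arr[3]=10
(0, 5): arr[0]=14 > arr[5]=1
(1, 2): arr[1]=11 > arr[2]=7
(1, 3): arr[1]=11 > arr[3]=10
(1, 5): arr[1]=11 > arr[5]=1
(2, 5): arr[2]=7 > arr[5]=1
(3, 5): arr[3]=10 > arr[5]=1
(4, 5): arr[4]=15 > arr[5]=1

Total inversions: 10

The array has 10 inversion(s): (0,1), (0,2), (0,3), (0,5), (1,2), (1,3), (1,5), (2,5), (3,5), (4,5). Each pair (i,j) satisfies i < j and arr[i] > arr[j].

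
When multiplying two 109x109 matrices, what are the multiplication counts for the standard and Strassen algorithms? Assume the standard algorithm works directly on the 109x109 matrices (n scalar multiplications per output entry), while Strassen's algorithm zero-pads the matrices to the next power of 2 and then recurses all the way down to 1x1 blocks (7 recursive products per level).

Matrix multiplication for 109x109 matrices:

Strassen's algorithm requires power-of-2 dimensions. Pad 109x109 to 128x128 (next power of 2).

Standard algorithm: 109^3 = 1295029 multiplications
Strassen's algorithm: 7^(log2(128)) = 7^7 = 823543 multiplications
Savings: 1295029 - 823543 = 471486 multiplications

Standard: 1295029 multiplications (109^3). Strassen: 823543 multiplications (7^7, after padding to 128x128). Strassen reduces 8 recursive multiplications to 7 at each level.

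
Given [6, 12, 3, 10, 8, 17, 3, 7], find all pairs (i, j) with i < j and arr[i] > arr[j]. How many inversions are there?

Finding inversions in [6, 12, 3, 10, 8, 17, 3, 7]:

(0, 2): arr[0]=6 > arr[2]=3
(0, 6): arr[0]=6 > arr[6]=3
(1, 2): arr[1]=12 > arr[2]=3
(1, 3): arr[1]=12 > arr[3]=10
(1, 4): arr[1]=12 > arr[4]=8
(1, 6): arr[1]=12 > arr[6]=3
(1, 7): arr[1]=12 > arr[7]=7
(3, 4): arr[3]=10 > arr[4]=8
(3, 6): arr[3]=10 > arr[6]=3
(3, 7): arr[3]=10 > arr[7]=7
(4, 6): arr[4]=8 > arr[6]=3
(4, 7): arr[4]=8 > arr[7]=7
(5, 6): arr[5]=17 > arr[6]=3
(5, 7): arr[5]=17 > arr[7]=7

Total inversions: 14

The array has 14 inversion(s): (0,2), (0,6), (1,2), (1,3), (1,4), (1,6), (1,7), (3,4), (3,6), (3,7), (4,6), (4,7), (5,6), (5,7). Each pair (i,j) satisfies i < j and arr[i] > arr[j].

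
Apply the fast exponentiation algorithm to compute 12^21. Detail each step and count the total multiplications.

Computing 12^21 by squaring (build up from 12^1; each line after the first costs one multiplication):

12^1 = 12
12^2 = (12^1)^2 = 12^2 = 144
12^4 = (12^2)^2 = 144^2 = 20736
12^5 = 12 * 12^4 = 12 * 20736 = 248832
12^10 = (12^5)^2 = 248832^2 = 61917364224
12^20 = (12^10)^2 = 61917364224^2 = 3833759992447475122176
12^21 = 12 * 12^20 = 12 * 3833759992447475122176 = 46005119909369701466112

Result: 46005119909369701466112
Multiplications needed: 6 (6 lines after 12^1)

12^21 = 46005119909369701466112. Using exponentiation by squaring, this requires 6 multiplications. The key idea: if the exponent is even, square the half-power; if odd, multiply by the base once.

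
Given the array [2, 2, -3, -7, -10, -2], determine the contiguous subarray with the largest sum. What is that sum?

Using Kadane's algorithm on [2, 2, -3, -7, -10, -2]:

Scanning through the array:
Position 1 (value 2): max_ending_here = 4, max_so_far = 4
Position 2 (value -3): max_ending_here = 1, max_so_far = 4
Position 3 (value -7): max_ending_here = -6, max_so_far = 4
Position 4 (value -10): max_ending_here = -10, max_so_far = 4
Position 5 (value -2): max_ending_here = -2, max_so_far = 4

Maximum subarray: [2, 2]
Maximum sum: 4

The maximum subarray is [2, 2] with sum 4. This subarray runs from index 0 to index 1.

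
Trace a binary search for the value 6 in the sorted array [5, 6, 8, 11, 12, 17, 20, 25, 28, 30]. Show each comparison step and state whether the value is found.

Binary search for 6 in [5, 6, 8, 11, 12, 17, 20, 25, 28, 30]:

lo=0, hi=9, mid=4, arr[mid]=12 -> 12 > 6, search left half
lo=0, hi=3, mid=1, arr[mid]=6 -> Found target at index 1!

Binary search finds 6 at index 1 after 2 comparisons. The search repeatedly halves the search space by comparing with the middle element.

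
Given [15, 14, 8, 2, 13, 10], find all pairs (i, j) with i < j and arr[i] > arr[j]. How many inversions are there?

Finding inversions in [15, 14, 8, 2, 13, 10]:

(0, 1): arr[0]=15 > arr[1]=14
(0, 2): arr[0]=15 > arr[2]=8
(0, 3): arr[0]=15 > arr[3]=2
(0, 4): arr[0]=15 > arr[4]=13
(0, 5): arr[0]=15 > arr[5]=10
(1, 2): arr[1]=14 > arr[2]=8
(1, 3): arr[1]=14 > arr[3]=2
(1, 4): arr[1]=14 > arr[4]=13
(1, 5): arr[1]=14 > arr[5]=10
(2, 3): arr[2]=8 > arr[3]=2
(4, 5): arr[4]=13 > arr[5]=10

Total inversions: 11

The array has 11 inversion(s): (0,1), (0,2), (0,3), (0,4), (0,5), (1,2), (1,3), (1,4), (1,5), (2,3), (4,5). Each pair (i,j) satisfies i < j and arr[i] > arr[j].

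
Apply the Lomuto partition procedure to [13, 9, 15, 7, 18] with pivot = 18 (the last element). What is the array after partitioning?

Lomuto partition with pivot = 18:

Initial array: [13, 9, 15, 7, 18]

arr[0]=13 <= 18: swap with position 0, array becomes [13, 9, 15, 7, 18]
arr[1]=9 <= 18: swap with position 1, array becomes [13, 9, 15, 7, 18]
arr[2]=15 <= 18: swap with position 2, array becomes [13, 9, 15, 7, 18]
arr[3]=7 <= 18: swap with position 3, array becomes [13, 9, 15, 7, 18]

Place pivot at position 4: [13, 9, 15, 7, 18]
Pivot position: 4

After partitioning with pivot 18, the array becomes [13, 9, 15, 7, 18]. The pivot is placed at index 4. All elements to the left of the pivot are <= 18, and all elements to the right are > 18.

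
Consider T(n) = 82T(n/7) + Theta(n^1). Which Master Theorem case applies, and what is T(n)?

Master Theorem for T(n) = 82T(n/7) + O(n^1):

a = 82, b = 7, c = 1
log_b(a) = log_7(82) = 2.2646

Case 1: c = 1 < log_7(82) = 2.2646
T(n) = O(n^(log_7 82))

For T(n) = 82T(n/7) + O(n^1): log_7(82) = 2.2646. This is Case 1 of the Master Theorem (c < log_b(a), work dominated by leaves), giving O(n^(log_7 82)).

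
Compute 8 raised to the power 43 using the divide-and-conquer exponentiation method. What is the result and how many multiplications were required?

Computing 8^43 by squaring (build up from 8^1; each line after the first costs one multiplication):

8^1 = 8
8^2 = (8^1)^2 = 8^2 = 64
8^4 = (8^2)^2 = 64^2 = 4096
8^5 = 8 * 8^4 = 8 * 4096 = 32768
8^10 = (8^5)^2 = 32768^2 = 1073741824
8^20 = (8^10)^2 = 1073741824^2 = 1152921504606846976
8^21 = 8 * 8^20 = 8 * 1152921504606846976 = 9223372036854775808
8^42 = (8^21)^2 = 9223372036854775808^2 = 85070591730234615865843651857942052864
8^43 = 8 * 8^42 = 8 * 85070591730234615865843651857942052864 = 680564733841876926926749214863536422912

Result: 680564733841876926926749214863536422912
Multiplications needed: 8 (8 lines after 8^1)

8^43 = 680564733841876926926749214863536422912. Using exponentiation by squaring, this requires 8 multiplications. The key idea: if the exponent is even, square the half-power; if odd, multiply by the base once.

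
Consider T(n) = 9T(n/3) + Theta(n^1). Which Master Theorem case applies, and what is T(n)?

Master Theorem for T(n) = 9T(n/3) + O(n^1):

a = 9, b = 3, c = 1
log_b(a) = log_3(9) = 2.0000

Case 1: c = 1 < log_3(9) = 2.0000
T(n) = O(n^(log_3 9)) = O(n^2)

For T(n) = 9T(n/3) + O(n^1): log_3(9) = 2.0000. This is Case 1 of the Master Theorem (c < log_b(a), work dominated by leaves), giving O(n^2).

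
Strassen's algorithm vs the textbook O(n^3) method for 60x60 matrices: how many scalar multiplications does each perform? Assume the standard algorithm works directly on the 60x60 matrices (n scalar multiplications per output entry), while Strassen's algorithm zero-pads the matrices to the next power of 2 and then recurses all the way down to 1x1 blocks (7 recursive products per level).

Matrix multiplication for 60x60 matrices:

Strassen's algorithm requires power-of-2 dimensions. Pad 60x60 to 64x64 (next power of 2).

Standard algorithm: 60^3 = 216000 multiplications
Strassen's algorithm: 7^(log2(64)) = 7^6 = 117649 multiplications
Savings: 216000 - 117649 = 98351 multiplications

Standard: 216000 multiplications (60^3). Strassen: 117649 multiplications (7^6, after padding to 64x64). Strassen reduces 8 recursive multiplications to 7 at each level.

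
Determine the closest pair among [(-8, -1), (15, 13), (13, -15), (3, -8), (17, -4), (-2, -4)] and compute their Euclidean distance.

Computing all pairwise distances among 6 points:

d((-8, -1), (15, 13)) = 26.9258
d((-8, -1), (13, -15)) = 25.2389
d((-8, -1), (3, -8)) = 13.0384
d((-8, -1), (17, -4)) = 25.1794
d((-8, -1), (-2, -4)) = 6.7082
d((15, 13), (13, -15)) = 28.0713
d((15, 13), (3, -8)) = 24.1868
d((15, 13), (17, -4)) = 17.1172
d((15, 13), (-2, -4)) = 24.0416
d((13, -15), (3, -8)) = 12.2066
d((13, -15), (17, -4)) = 11.7047
d((13, -15), (-2, -4)) = 18.6011
d((3, -8), (17, -4)) = 14.5602
d((3, -8), (-2, -4)) = 6.4031 <-- minimum
d((17, -4), (-2, -4)) = 19.0

Closest pair: (3, -8) and (-2, -4) with distance 6.4031

The closest pair is (3, -8) and (-2, -4) with Euclidean distance 6.4031. For 6 points, brute-force pairwise comparison is shown above. For large n, the divide-and-conquer algorithm (sort by x, recurse on halves, check the dividing strip) achieves O(n log n).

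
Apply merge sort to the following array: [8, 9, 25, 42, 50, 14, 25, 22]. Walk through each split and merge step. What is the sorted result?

Merge sort trace:

Split: [8, 9, 25, 42, 50, 14, 25, 22] -> [8, 9, 25, 42] and [50, 14, 25, 22]
  Split: [8, 9, 25, 42] -> [8, 9] and [25, 42]
    Split: [8, 9] -> [8] and [9]
    Merge: [8] + [9] -> [8, 9]
    Split: [25, 42] -> [25] and [42]
    Merge: [25] + [42] -> [25, 42]
  Merge: [8, 9] + [25, 42] -> [8, 9, 25, 42]
  Split: [50, 14, 25, 22] -> [50, 14] and [25, 22]
    Split: [50, 14] -> [50] and [14]
    Merge: [50] + [14] -> [14, 50]
    Split: [25, 22] -> [25] and [22]
    Merge: [25] + [22] -> [22, 25]
  Merge: [14, 50] + [22, 25] -> [14, 22, 25, 50]
Merge: [8, 9, 25, 42] + [14, 22, 25, 50] -> [8, 9, 14, 22, 25, 25, 42, 50]

Final sorted array: [8, 9, 14, 22, 25, 25, 42, 50]

The merge sort proceeds by recursively splitting the array and merging sorted halves.
After all merges, the sorted array is [8, 9, 14, 22, 25, 25, 42, 50].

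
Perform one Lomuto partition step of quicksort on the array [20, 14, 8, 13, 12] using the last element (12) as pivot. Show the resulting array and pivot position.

Lomuto partition with pivot = 12:

Initial array: [20, 14, 8, 13, 12]

arr[0]=20 > 12: no swap
arr[1]=14 > 12: no swap
arr[2]=8 <= 12: swap with position 0, array becomes [8, 14, 20, 13, 12]
arr[3]=13 > 12: no swap

Place pivot at position 1: [8, 12, 20, 13, 14]
Pivot position: 1

After partitioning with pivot 12, the array becomes [8, 12, 20, 13, 14]. The pivot is placed at index 1. All elements to the left of the pivot are <= 12, and all elements to the right are > 12.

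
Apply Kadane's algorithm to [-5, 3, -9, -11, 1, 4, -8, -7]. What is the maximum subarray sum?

Using Kadane's algorithm on [-5, 3, -9, -11, 1, 4, -8, -7]:

Scanning through the array:
Position 1 (value 3): max_ending_here = 3, max_so_far = 3
Position 2 (value -9): max_ending_here = -6, max_so_far = 3
Position 3 (value -11): max_ending_here = -11, max_so_far = 3
Position 4 (value 1): max_ending_here = 1, max_so_far = 3
Position 5 (value 4): max_ending_here = 5, max_so_far = 5
Position 6 (value -8): max_ending_here = -3, max_so_far = 5
Position 7 (value -7): max_ending_here = -7, max_so_far = 5

Maximum subarray: [1, 4]
Maximum sum: 5

The maximum subarray is [1, 4] with sum 5. This subarray runs from index 4 to index 5.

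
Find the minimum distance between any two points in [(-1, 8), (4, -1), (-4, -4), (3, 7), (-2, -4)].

Computing all pairwise distances among 5 points:

d((-1, 8), (4, -1)) = 10.2956
d((-1, 8), (-4, -4)) = 12.3693
d((-1, 8), (3, 7)) = 4.1231
d((-1, 8), (-2, -4)) = 12.0416
d((4, -1), (-4, -4)) = 8.544
d((4, -1), (3, 7)) = 8.0623
d((4, -1), (-2, -4)) = 6.7082
d((-4, -4), (3, 7)) = 13.0384
d((-4, -4), (-2, -4)) = 2.0 <-- minimum
d((3, 7), (-2, -4)) = 12.083

Closest pair: (-4, -4) and (-2, -4) with distance 2.0

The closest pair is (-4, -4) and (-2, -4) with Euclidean distance 2.0. For 5 points, brute-force pairwise comparison is shown above. For large n, the divide-and-conquer algorithm (sort by x, recurse on halves, check the dividing strip) achieves O(n log n).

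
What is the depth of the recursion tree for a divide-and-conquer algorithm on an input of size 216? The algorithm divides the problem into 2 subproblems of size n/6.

For divide and conquer with division factor 6:

Problem sizes at each level:
Level 0: 216
Level 1: 36
Level 2: 6
Level 3: 1

The root is level 0 and the size-1 base case is level 3 (the tree spans levels 0 through 3, i.e. 4 levels counting the root), so the depth is the number of divisions: log_6(216) = 3

The recursion tree depth is log_6(216) = 3. At each level, the problem size is divided by 6, so it takes 3 divisions to reduce to a base case of size 1. The algorithm makes 2 recursive calls at each level.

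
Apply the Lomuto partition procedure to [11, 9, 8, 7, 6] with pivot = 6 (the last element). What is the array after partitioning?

Lomuto partition with pivot = 6:

Initial array: [11, 9, 8, 7, 6]

arr[0]=11 > 6: no swap
arr[1]=9 > 6: no swap
arr[2]=8 > 6: no swap
arr[3]=7 > 6: no swap

Place pivot at position 0: [6, 9, 8, 7, 11]
Pivot position: 0

After partitioning with pivot 6, the array becomes [6, 9, 8, 7, 11]. The pivot is placed at index 0. All elements to the left of the pivot are <= 6, and all elements to the right are > 6.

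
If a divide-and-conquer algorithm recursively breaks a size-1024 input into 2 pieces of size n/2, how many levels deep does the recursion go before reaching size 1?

For divide and conquer with division factor 2:

Problem sizes at each level:
Level 0: 1024
Level 1: 512
Level 2: 256
Level 3: 128
Level 4: 64
Level 5: 32
Level 6: 16
Level 7: 8
Level 8: 4
Level 9: 2
Level 10: 1

The root is level 0 and the size-1 base case is level 10 (the tree spans levels 0 through 10, i.e. 11 levels counting the root), so the depth is the number of divisions: log_2(1024) = 10

The recursion tree depth is log_2(1024) = 10. At each level, the problem size is divided by 2, so it takes 10 divisions to reduce to a base case of size 1. The algorithm makes 2 recursive calls at each level.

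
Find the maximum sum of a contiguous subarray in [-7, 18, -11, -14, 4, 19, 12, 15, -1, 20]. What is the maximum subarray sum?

Using Kadane's algorithm on [-7, 18, -11, -14, 4, 19, 12, 15, -1, 20]:

Scanning through the array:
Position 1 (value 18): max_ending_here = 18, max_so_far = 18
Position 2 (value -11): max_ending_here = 7, max_so_far = 18
Position 3 (value -14): max_ending_here = -7, max_so_far = 18
Position 4 (value 4): max_ending_here = 4, max_so_far = 18
Position 5 (value 19): max_ending_here = 23, max_so_far = 23
Position 6 (value 12): max_ending_here = 35, max_so_far = 35
Position 7 (value 15): max_ending_here = 50, max_so_far = 50
Position 8 (value -1): max_ending_here = 49, max_so_far = 50
Position 9 (value 20): max_ending_here = 69, max_so_far = 69

Maximum subarray: [4, 19, 12, 15, -1, 20]
Maximum sum: 69

The maximum subarray is [4, 19, 12, 15, -1, 20] with sum 69. This subarray runs from index 4 to index 9.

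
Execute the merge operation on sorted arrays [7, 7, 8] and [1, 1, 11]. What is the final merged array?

Merging process:

Compare 7 vs 1: take 1 from right. Merged: [1]
Compare 7 vs 1: take 1 from right. Merged: [1, 1]
Compare 7 vs 11: take 7 from left. Merged: [1, 1, 7]
Compare 7 vs 11: take 7 from left. Merged: [1, 1, 7, 7]
Compare 8 vs 11: take 8 from left. Merged: [1, 1, 7, 7, 8]
Append remaining from right: [11]. Merged: [1, 1, 7, 7, 8, 11]

Final merged array: [1, 1, 7, 7, 8, 11]
Total comparisons: 5

The merged array is [1, 1, 7, 7, 8, 11], requiring 5 comparisons. The merge step runs in O(n) time where n is the total number of elements.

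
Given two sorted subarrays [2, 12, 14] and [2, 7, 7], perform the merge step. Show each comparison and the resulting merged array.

Merging process:

Compare 2 vs 2: take 2 from left. Merged: [2]
Compare 12 vs 2: take 2 from right. Merged: [2, 2]
Compare 12 vs 7: take 7 from right. Merged: [2, 2, 7]
Compare 12 vs 7: take 7 from right. Merged: [2, 2, 7, 7]
Append remaining from left: [12, 14]. Merged: [2, 2, 7, 7, 12, 14]

Final merged array: [2, 2, 7, 7, 12, 14]
Total comparisons: 4

The merged array is [2, 2, 7, 7, 12, 14], requiring 4 comparisons. The merge step runs in O(n) time where n is the total number of elements.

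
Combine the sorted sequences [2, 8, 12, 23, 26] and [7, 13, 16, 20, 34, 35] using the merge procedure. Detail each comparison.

Merging process:

Compare 2 vs 7: take 2 from left. Merged: [2]
Compare 8 vs 7: take 7 from right. Merged: [2, 7]
Compare 8 vs 13: take 8 from left. Merged: [2, 7, 8]
Compare 12 vs 13: take 12 from left. Merged: [2, 7, 8, 12]
Compare 23 vs 13: take 13 from right. Merged: [2, 7, 8, 12, 13]
Compare 23 vs 16: take 16 from right. Merged: [2, 7, 8, 12, 13, 16]
Compare 23 vs 20: take 20 from right. Merged: [2, 7, 8, 12, 13, 16, 20]
Compare 23 vs 34: take 23 from left. Merged: [2, 7, 8, 12, 13, 16, 20, 23]
Compare 26 vs 34: take 26 from left. Merged: [2, 7, 8, 12, 13, 16, 20, 23, 26]
Append remaining from right: [34, 35]. Merged: [2, 7, 8, 12, 13, 16, 20, 23, 26, 34, 35]

Final merged array: [2, 7, 8, 12, 13, 16, 20, 23, 26, 34, 35]
Total comparisons: 9

The merged array is [2, 7, 8, 12, 13, 16, 20, 23, 26, 34, 35], requiring 9 comparisons. The merge step runs in O(n) time where n is the total number of elements.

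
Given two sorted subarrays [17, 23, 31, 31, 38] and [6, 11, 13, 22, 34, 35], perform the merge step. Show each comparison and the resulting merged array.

Merging process:

Compare 17 vs 6: take 6 from right. Merged: [6]
Compare 17 vs 11: take 11 from right. Merged: [6, 11]
Compare 17 vs 13: take 13 from right. Merged: [6, 11, 13]
Compare 17 vs 22: take 17 from left. Merged: [6, 11, 13, 17]
Compare 23 vs 22: take 22 from right. Merged: [6, 11, 13, 17, 22]
Compare 23 vs 34: take 23 from left. Merged: [6, 11, 13, 17, 22, 23]
Compare 31 vs 34: take 31 from left. Merged: [6, 11, 13, 17, 22, 23, 31]
Compare 31 vs 34: take 31 from left. Merged: [6, 11, 13, 17, 22, 23, 31, 31]
Compare 38 vs 34: take 34 from right. Merged: [6, 11, 13, 17, 22, 23, 31, 31, 34]
Compare 38 vs 35: take 35 from right. Merged: [6, 11, 13, 17, 22, 23, 31, 31, 34, 35]
Append remaining from left: [38]. Merged: [6, 11, 13, 17, 22, 23, 31, 31, 34, 35, 38]

Final merged array: [6, 11, 13, 17, 22, 23, 31, 31, 34, 35, 38]
Total comparisons: 10

The merged array is [6, 11, 13, 17, 22, 23, 31, 31, 34, 35, 38], requiring 10 comparisons. The merge step runs in O(n) time where n is the total number of elements.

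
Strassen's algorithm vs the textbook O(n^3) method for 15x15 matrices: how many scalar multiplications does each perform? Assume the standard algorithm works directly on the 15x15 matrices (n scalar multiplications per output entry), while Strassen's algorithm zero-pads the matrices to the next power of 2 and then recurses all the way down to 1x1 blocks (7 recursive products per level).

Matrix multiplication for 15x15 matrices:

Strassen's algorithm requires power-of-2 dimensions. Pad 15x15 to 16x16 (next power of 2).

Standard algorithm: 15^3 = 3375 multiplications
Strassen's algorithm: 7^(log2(16)) = 7^4 = 2401 multiplications
Savings: 3375 - 2401 = 974 multiplications

Standard: 3375 multiplications (15^3). Strassen: 2401 multiplications (7^4, after padding to 16x16). Strassen reduces 8 recursive multiplications to 7 at each level.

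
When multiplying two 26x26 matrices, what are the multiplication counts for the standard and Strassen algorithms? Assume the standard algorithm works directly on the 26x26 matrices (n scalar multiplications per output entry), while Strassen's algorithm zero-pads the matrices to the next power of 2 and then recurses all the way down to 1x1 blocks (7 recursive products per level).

Matrix multiplication for 26x26 matrices:

Strassen's algorithm requires power-of-2 dimensions. Pad 26x26 to 32x32 (next power of 2).

Standard algorithm: 26^3 = 17576 multiplications
Strassen's algorithm: 7^(log2(32)) = 7^5 = 16807 multiplications
Savings: 17576 - 16807 = 769 multiplications

Standard: 17576 multiplications (26^3). Strassen: 16807 multiplications (7^5, after padding to 32x32). Strassen reduces 8 recursive multiplications to 7 at each level.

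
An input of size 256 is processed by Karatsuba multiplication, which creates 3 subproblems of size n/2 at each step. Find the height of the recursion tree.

For divide and conquer with division factor 2:

Problem sizes at each level:
Level 0: 256
Level 1: 128
Level 2: 64
Level 3: 32
Level 4: 16
Level 5: 8
Level 6: 4
Level 7: 2
Level 8: 1

The root is level 0 and the size-1 base case is level 8 (the tree spans levels 0 through 8, i.e. 9 levels counting the root), so the depth is the number of divisions: log_2(256) = 8

The recursion tree depth is log_2(256) = 8. At each level, the problem size is divided by 2, so it takes 8 divisions to reduce to a base case of size 1. The algorithm makes 3 recursive calls at each level.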